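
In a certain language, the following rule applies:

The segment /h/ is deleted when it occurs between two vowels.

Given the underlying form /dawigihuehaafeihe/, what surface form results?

dawigiueaafeie

/h/ occurs between vowels /i/ and /u/, so it deletes.
/h/ occurs between vowels /e/ and /a/, so it deletes.
/h/ occurs between vowels /i/ and /e/, so it deletes.
Surface form: [dawigiueaafeie].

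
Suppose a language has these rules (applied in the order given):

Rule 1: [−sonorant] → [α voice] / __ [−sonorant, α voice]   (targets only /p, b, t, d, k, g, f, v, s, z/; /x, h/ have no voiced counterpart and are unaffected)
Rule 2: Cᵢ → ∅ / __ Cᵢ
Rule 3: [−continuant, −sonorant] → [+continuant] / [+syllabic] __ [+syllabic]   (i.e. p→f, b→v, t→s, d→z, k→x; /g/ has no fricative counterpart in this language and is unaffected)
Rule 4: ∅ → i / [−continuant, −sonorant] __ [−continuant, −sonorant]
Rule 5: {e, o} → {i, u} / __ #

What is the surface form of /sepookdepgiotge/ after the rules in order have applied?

Rule 1 (regressive voicing assimilation): /k/ precedes the voiced obstruent /d/, so it voices to [g] by assimilation. /p/ precedes the voiced obstruent /g/, so it voices to [b] by assimilation. /t/ precedes the voiced obstruent /g/, so it voices to [d] by assimilation. /sepookdepgiotge/ → sepoogdebgiodge.
Rule 2 (degemination): no segment meets the environment; /sepoogdebgiodge/ is unchanged.
Rule 3 (intervocalic spirantization): /p/ is a stop between vowels /e/ and /o/, so it spirantizes to the fricative [f]. /sepoogdebgiodge/ → sefoogdebgiodge.
Rule 4 (stop-cluster i-epenthesis): /g/ and /d/ form a stop–stop cluster, so [i] is inserted between them. /b/ and /g/ form a stop–stop cluster, so [i] is inserted between them. /d/ and /g/ form a stop–stop cluster, so [i] is inserted between them. /sefoogdebgiodge/ → sefoogidebigiodige.
Rule 5 (final vowel raising): /e/ is a mid vowel in word-final position, so it raises to [i]. /sefoogidebigiodige/ → sefoogidebigiodigi.

sefoogidebigiodigi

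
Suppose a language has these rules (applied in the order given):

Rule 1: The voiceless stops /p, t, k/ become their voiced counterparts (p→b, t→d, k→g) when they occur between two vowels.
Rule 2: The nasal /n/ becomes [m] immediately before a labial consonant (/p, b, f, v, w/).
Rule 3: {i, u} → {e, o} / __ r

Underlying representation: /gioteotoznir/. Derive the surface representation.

Rule 1 (intervocalic voicing): /t/ is a voiceless stop between vowels /o/ and /e/, so it voices to [d]. /t/ is a voiceless stop between vowels /o/ and /o/, so it voices to [d]. /gioteotoznir/ → giodeodoznir.
Rule 2 (nasal place assimilation): no segment meets the environment; /giodeodoznir/ is unchanged.
Rule 3 (pre-rhotic lowering): /i/ is a high vowel immediately before /r/, so it lowers to [e]. /giodeodoznir/ → giodeodozner.

giodeodozner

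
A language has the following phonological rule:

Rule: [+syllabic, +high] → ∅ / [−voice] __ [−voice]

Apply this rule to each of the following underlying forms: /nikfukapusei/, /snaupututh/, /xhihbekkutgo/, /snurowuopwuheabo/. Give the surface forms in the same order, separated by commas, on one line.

nikfkapsei, snauptth, xhhbekktgo, snurowuopwuheabo

/nikfukapusei/: /u/ is a high vowel flanked by voiceless consonants /f/ and /k/, so it deletes. /u/ is a high vowel flanked by voiceless consonants /p/ and /s/, so it deletes. → [nikfkapsei].
/snaupututh/: /u/ is a high vowel flanked by voiceless consonants /p/ and /t/, so it deletes. /u/ is a high vowel flanked by voiceless consonants /t/ and /t/, so it deletes. → [snauptth].
/xhihbekkutgo/: /i/ is a high vowel flanked by voiceless consonants /h/ and /h/, so it deletes. /u/ is a high vowel flanked by voiceless consonants /k/ and /t/, so it deletes. → [xhhbekktgo].
/snurowuopwuheabo/: the rule's environment is not met; surfaces unchanged as [snurowuopwuheabo].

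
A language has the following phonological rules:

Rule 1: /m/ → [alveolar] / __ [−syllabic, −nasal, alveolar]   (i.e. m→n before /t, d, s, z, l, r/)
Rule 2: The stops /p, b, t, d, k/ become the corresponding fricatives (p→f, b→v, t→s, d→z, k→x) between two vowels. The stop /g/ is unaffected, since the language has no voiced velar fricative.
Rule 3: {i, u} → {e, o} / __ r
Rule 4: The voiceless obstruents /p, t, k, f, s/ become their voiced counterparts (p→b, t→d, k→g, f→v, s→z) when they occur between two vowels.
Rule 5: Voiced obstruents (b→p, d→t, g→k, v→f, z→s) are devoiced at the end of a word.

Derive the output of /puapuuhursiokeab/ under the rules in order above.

Rule 1 (nasal place assimilation): no segment meets the environment; /puapuuhursiokeab/ is unchanged.
Rule 2 (intervocalic spirantization): /p/ is a stop between vowels /a/ and /u/, so it spirantizes to the fricative [f]. /k/ is a stop between vowels /o/ and /e/, so it spirantizes to the fricative [x]. /puapuuhursiokeab/ → puafuuhursioxeab.
Rule 3 (pre-rhotic lowering): /u/ is a high vowel immediately before /r/, so it lowers to [o]. /puafuuhursioxeab/ → puafuuhorsioxeab.
Rule 4 (intervocalic voicing): /f/ is a voiceless obstruent between vowels /a/ and /u/, so it voices to [v]. /puafuuhorsioxeab/ → puavuuhorsioxeab.
Rule 5 (final devoicing): /b/ is a voiced obstruent in word-final position, so it devoices to [p]. /puavuuhorsioxeab/ → puavuuhorsioxeap.

puavuuhorsioxeap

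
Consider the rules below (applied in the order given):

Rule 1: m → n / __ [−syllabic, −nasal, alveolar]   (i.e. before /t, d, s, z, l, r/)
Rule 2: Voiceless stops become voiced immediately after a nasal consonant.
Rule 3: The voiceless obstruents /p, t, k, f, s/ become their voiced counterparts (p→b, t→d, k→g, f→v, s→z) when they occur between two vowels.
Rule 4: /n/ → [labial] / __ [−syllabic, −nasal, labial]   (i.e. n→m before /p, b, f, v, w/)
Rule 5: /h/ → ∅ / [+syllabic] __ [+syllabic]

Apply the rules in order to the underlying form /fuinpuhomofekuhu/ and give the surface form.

Rule 1 (nasal place assimilation): no segment meets the environment; /fuinpuhomofekuhu/ is unchanged.
Rule 2 (post-nasal voicing): /p/ is a voiceless stop immediately after the nasal /n/, so it voices to [b]. /fuinpuhomofekuhu/ → fuinbuhomofekuhu.
Rule 3 (intervocalic voicing): /f/ is a voiceless obstruent between vowels /o/ and /e/, so it voices to [v]. /k/ is a voiceless obstruent between vowels /e/ and /u/, so it voices to [g]. /fuinbuhomofekuhu/ → fuinbuhomoveguhu.
Rule 4 (nasal place assimilation): /n/ precedes the labial consonant /b/, so it assimilates in place to [m]. /fuinbuhomoveguhu/ → fuimbuhomoveguhu.
Rule 5 (intervocalic h-deletion): /h/ occurs between vowels /u/ and /o/, so it deletes. /h/ occurs between vowels /u/ and /u/, so it deletes. /fuimbuhomoveguhu/ → fuimbuomoveguu.

fuimbuomoveguu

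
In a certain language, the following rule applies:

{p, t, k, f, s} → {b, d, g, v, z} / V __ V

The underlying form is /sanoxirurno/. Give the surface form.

sanoxirurno

No segment of /sanoxirurno/ meets the structural description of the rule, so the form surfaces unchanged.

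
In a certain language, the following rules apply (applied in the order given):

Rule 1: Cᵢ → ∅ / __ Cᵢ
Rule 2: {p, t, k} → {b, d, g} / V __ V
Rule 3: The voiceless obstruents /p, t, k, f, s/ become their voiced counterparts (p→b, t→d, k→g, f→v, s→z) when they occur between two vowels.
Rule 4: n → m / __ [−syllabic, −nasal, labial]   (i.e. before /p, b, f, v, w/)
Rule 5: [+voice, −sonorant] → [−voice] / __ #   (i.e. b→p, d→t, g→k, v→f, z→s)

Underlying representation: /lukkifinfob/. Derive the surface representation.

lugivimfop

Rule 1 (degemination): /kk/ is a geminate; the first /k/ deletes. /lukkifinfob/ → lukifinfob.
Rule 2 (intervocalic voicing): /k/ is a voiceless stop between vowels /u/ and /i/, so it voices to [g]. /lukifinfob/ → lugifinfob.
Rule 3 (intervocalic voicing): /f/ is a voiceless obstruent between vowels /i/ and /i/, so it voices to [v]. /lugifinfob/ → lugivinfob.
Rule 4 (nasal place assimilation): /n/ precedes the labial consonant /f/, so it assimilates in place to [m]. /lugivinfob/ → lugivimfob.
Rule 5 (final devoicing): /b/ is a voiced obstruent in word-final position, so it devoices to [p]. /lugivimfob/ → lugivimfop.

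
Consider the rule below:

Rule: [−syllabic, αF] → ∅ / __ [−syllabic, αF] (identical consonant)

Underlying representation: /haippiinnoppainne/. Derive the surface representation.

/pp/ is a geminate; the first /p/ deletes.
/nn/ is a geminate; the first /n/ deletes.
/pp/ is a geminate; the first /p/ deletes.
/nn/ is a geminate; the first /n/ deletes.
Surface form: [haipiinopaine].

haipiinopaine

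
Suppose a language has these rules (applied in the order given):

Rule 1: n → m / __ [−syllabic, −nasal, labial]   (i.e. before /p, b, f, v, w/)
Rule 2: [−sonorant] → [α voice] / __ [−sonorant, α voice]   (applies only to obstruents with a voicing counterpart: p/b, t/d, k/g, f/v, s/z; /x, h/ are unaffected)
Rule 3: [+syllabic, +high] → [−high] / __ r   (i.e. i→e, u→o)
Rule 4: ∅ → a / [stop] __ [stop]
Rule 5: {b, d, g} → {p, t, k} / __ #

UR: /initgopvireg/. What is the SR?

Rule 1 (nasal place assimilation): no segment meets the environment; /initgopvireg/ is unchanged.
Rule 2 (regressive voicing assimilation): /t/ precedes the voiced obstruent /g/, so it voices to [d] by assimilation. /p/ precedes the voiced obstruent /v/, so it voices to [b] by assimilation. /initgopvireg/ → inidgobvireg.
Rule 3 (pre-rhotic lowering): /i/ is a high vowel immediately before /r/, so it lowers to [e]. /inidgobvireg/ → inidgobvereg.
Rule 4 (stop-cluster a-epenthesis): /d/ and /g/ form a stop–stop cluster, so [a] is inserted between them. /inidgobvereg/ → inidagobvereg.
Rule 5 (final devoicing): /g/ is a voiced stop in word-final position, so it devoices to [k]. /inidagobvereg/ → inidagobverek.

inidagobverek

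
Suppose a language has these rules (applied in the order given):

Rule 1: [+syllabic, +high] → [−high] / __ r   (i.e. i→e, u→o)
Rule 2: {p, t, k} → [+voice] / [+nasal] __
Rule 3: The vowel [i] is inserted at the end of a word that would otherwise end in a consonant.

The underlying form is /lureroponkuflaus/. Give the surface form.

Rule 1 (pre-rhotic lowering): /u/ is a high vowel immediately before /r/, so it lowers to [o]. /lureroponkuflaus/ → loreroponkuflaus.
Rule 2 (post-nasal voicing): /k/ is a voiceless stop immediately after the nasal /n/, so it voices to [g]. /loreroponkuflaus/ → loreroponguflaus.
Rule 3 (final i-epenthesis): the form ends in the consonant /s/, so [i] is inserted word-finally. /loreroponguflaus/ → loreroponguflausi.

loreroponguflausi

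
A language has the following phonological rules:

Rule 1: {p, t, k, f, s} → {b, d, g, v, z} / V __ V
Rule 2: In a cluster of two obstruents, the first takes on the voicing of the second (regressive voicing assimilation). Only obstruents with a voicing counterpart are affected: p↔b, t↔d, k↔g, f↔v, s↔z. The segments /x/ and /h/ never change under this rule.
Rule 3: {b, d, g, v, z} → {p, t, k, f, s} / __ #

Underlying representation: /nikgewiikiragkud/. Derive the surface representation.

Rule 1 (intervocalic voicing): /k/ is a voiceless obstruent between vowels /i/ and /i/, so it voices to [g]. /nikgewiikiragkud/ → nikgewiigiragkud.
Rule 2 (regressive voicing assimilation): /k/ precedes the voiced obstruent /g/, so it voices to [g] by assimilation. /g/ precedes the voiceless obstruent /k/, so it devoices to [k] by assimilation. /nikgewiigiragkud/ → niggewiigirakkud.
Rule 3 (final devoicing): /d/ is a voiced obstruent in word-final position, so it devoices to [t]. /niggewiigirakkud/ → niggewiigirakkut.

niggewiigirakkut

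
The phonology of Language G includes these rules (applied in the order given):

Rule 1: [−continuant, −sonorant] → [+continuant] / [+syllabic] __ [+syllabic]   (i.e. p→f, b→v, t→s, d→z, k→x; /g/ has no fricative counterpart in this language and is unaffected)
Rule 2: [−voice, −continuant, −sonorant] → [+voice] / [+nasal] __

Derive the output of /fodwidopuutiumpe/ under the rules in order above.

fodwizofuusiumbe

Rule 1 (intervocalic spirantization): /d/ is a stop between vowels /i/ and /o/, so it spirantizes to the fricative [z]. /p/ is a stop between vowels /o/ and /u/, so it spirantizes to the fricative [f]. /t/ is a stop between vowels /u/ and /i/, so it spirantizes to the fricative [s]. /fodwidopuutiumpe/ → fodwizofuusiumpe.
Rule 2 (post-nasal voicing): /p/ is a voiceless stop immediately after the nasal /m/, so it voices to [b]. /fodwizofuusiumpe/ → fodwizofuusiumbe.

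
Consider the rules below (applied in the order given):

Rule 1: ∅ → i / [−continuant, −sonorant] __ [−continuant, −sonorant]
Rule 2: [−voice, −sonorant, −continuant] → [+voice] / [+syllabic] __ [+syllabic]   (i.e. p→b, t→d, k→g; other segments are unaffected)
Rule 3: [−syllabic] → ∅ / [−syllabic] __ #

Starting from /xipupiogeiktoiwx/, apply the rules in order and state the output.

xibubiogeigidoiw

Rule 1 (stop-cluster i-epenthesis): /k/ and /t/ form a stop–stop cluster, so [i] is inserted between them. /xipupiogeiktoiwx/ → xipupiogeikitoiwx.
Rule 2 (intervocalic voicing): /p/ is a voiceless stop between vowels /i/ and /u/, so it voices to [b]. /p/ is a voiceless stop between vowels /u/ and /i/, so it voices to [b]. /k/ is a voiceless stop between vowels /i/ and /i/, so it voices to [g]. /t/ is a voiceless stop between vowels /i/ and /o/, so it voices to [d]. /xipupiogeikitoiwx/ → xibubiogeigidoiwx.
Rule 3 (final cluster simplification): /x/ is the second consonant of a word-final cluster /wx/, so it deletes. /xibubiogeigidoiwx/ → xibubiogeigidoiw.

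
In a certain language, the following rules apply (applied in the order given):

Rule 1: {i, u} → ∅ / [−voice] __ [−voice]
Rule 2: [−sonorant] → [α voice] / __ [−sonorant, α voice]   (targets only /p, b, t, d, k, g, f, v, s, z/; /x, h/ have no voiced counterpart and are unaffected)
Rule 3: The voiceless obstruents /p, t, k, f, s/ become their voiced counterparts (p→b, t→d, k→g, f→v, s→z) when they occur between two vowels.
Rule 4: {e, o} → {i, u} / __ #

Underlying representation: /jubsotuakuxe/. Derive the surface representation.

Rule 1 (high vowel syncope): /u/ is a high vowel flanked by voiceless consonants /k/ and /x/, so it deletes. /jubsotuakuxe/ → jubsotuakxe.
Rule 2 (regressive voicing assimilation): /b/ precedes the voiceless obstruent /s/, so it devoices to [p] by assimilation. /jubsotuakxe/ → jupsotuakxe.
Rule 3 (intervocalic voicing): /t/ is a voiceless obstruent between vowels /o/ and /u/, so it voices to [d]. /jupsotuakxe/ → jupsoduakxe.
Rule 4 (final vowel raising): /e/ is a mid vowel in word-final position, so it raises to [i]. /jupsoduakxe/ → jupsoduakxi.

jupsoduakxi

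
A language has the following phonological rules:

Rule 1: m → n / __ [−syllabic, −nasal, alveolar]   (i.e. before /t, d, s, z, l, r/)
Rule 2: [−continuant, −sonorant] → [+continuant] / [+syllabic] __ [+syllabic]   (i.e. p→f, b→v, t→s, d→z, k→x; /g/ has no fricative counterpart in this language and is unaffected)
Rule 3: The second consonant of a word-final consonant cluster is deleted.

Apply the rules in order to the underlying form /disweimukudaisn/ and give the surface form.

disweimuxuzais

Rule 1 (nasal place assimilation): no segment meets the environment; /disweimukudaisn/ is unchanged.
Rule 2 (intervocalic spirantization): /k/ is a stop between vowels /u/ and /u/, so it spirantizes to the fricative [x]. /d/ is a stop between vowels /u/ and /a/, so it spirantizes to the fricative [z]. /disweimukudaisn/ → disweimuxuzaisn.
Rule 3 (final cluster simplification): /n/ is the second consonant of a word-final cluster /sn/, so it deletes. /disweimuxuzaisn/ → disweimuxuzais.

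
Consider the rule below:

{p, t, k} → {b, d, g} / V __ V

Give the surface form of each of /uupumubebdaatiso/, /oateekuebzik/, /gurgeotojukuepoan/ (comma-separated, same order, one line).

/uupumubebdaatiso/: /p/ is a voiceless stop between vowels /u/ and /u/, so it voices to [b]. /t/ is a voiceless stop between vowels /a/ and /i/, so it voices to [d]. → [uubumubebdaadiso].
/oateekuebzik/: /t/ is a voiceless stop between vowels /a/ and /e/, so it voices to [d]. /k/ is a voiceless stop between vowels /e/ and /u/, so it voices to [g]. → [oadeeguebzik].
/gurgeotojukuepoan/: /t/ is a voiceless stop between vowels /o/ and /o/, so it voices to [d]. /k/ is a voiceless stop between vowels /u/ and /u/, so it voices to [g]. /p/ is a voiceless stop between vowels /e/ and /o/, so it voices to [b]. → [gurgeodojugueboan].

uubumubebdaadiso, oadeeguebzik, gurgeodojugueboan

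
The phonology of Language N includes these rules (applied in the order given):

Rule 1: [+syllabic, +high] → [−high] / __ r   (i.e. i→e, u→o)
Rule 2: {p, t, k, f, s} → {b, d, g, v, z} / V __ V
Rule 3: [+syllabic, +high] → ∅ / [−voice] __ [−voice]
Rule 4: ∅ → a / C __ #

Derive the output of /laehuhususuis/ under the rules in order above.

laehhuzuzuisa

Rule 1 (pre-rhotic lowering): no segment meets the environment; /laehuhususuis/ is unchanged.
Rule 2 (intervocalic voicing): /s/ is a voiceless obstruent between vowels /u/ and /u/, so it voices to [z]. /s/ is a voiceless obstruent between vowels /u/ and /u/, so it voices to [z]. /laehuhususuis/ → laehuhuzuzuis.
Rule 3 (high vowel syncope): /u/ is a high vowel flanked by voiceless consonants /h/ and /h/, so it deletes. /laehuhuzuzuis/ → laehhuzuzuis.
Rule 4 (final a-epenthesis): the form ends in the consonant /s/, so [a] is inserted word-finally. /laehhuzuzuis/ → laehhuzuzuisa.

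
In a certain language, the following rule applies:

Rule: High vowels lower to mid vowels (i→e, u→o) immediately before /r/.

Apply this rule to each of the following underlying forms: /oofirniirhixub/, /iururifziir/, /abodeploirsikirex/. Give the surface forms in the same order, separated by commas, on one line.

/oofirniirhixub/: /i/ is a high vowel immediately before /r/, so it lowers to [e]. /i/ is a high vowel immediately before /r/, so it lowers to [e]. → [oofernierhixub].
/iururifziir/: /u/ is a high vowel immediately before /r/, so it lowers to [o]. /u/ is a high vowel immediately before /r/, so it lowers to [o]. /i/ is a high vowel immediately before /r/, so it lowers to [e]. → [iororifzier].
/abodeploirsikirex/: /i/ is a high vowel immediately before /r/, so it lowers to [e]. /i/ is a high vowel immediately before /r/, so it lowers to [e]. → [abodeploersikerex].

oofernierhixub, iororifzier, abodeploersikerex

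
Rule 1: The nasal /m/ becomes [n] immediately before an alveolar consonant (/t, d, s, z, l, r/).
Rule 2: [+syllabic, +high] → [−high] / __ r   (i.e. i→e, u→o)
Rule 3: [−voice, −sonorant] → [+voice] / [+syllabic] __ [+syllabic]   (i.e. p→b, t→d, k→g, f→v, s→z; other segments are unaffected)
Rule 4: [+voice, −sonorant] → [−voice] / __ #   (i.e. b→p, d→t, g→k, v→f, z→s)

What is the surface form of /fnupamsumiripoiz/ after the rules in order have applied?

fnubansumeribois

Rule 1 (nasal place assimilation): /m/ precedes the alveolar consonant /s/, so it assimilates in place to [n]. /fnupamsumiripoiz/ → fnupansumiripoiz.
Rule 2 (pre-rhotic lowering): /i/ is a high vowel immediately before /r/, so it lowers to [e]. /fnupansumiripoiz/ → fnupansumeripoiz.
Rule 3 (intervocalic voicing): /p/ is a voiceless obstruent between vowels /u/ and /a/, so it voices to [b]. /p/ is a voiceless obstruent between vowels /i/ and /o/, so it voices to [b]. /fnupansumeripoiz/ → fnubansumeriboiz.
Rule 4 (final devoicing): /z/ is a voiced obstruent in word-final position, so it devoices to [s]. /fnubansumeriboiz/ → fnubansumeribois.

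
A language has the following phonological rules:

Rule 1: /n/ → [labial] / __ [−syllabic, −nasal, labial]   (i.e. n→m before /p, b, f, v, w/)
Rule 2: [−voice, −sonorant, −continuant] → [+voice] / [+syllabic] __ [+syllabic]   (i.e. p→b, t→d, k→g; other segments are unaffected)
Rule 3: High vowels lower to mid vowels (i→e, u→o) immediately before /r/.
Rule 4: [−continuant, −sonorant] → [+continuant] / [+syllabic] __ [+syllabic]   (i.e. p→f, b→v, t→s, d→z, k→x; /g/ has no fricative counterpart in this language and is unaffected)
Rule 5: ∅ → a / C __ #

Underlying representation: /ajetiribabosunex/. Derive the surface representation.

Rule 1 (nasal place assimilation): no segment meets the environment; /ajetiribabosunex/ is unchanged.
Rule 2 (intervocalic voicing): /t/ is a voiceless stop between vowels /e/ and /i/, so it voices to [d]. /ajetiribabosunex/ → ajediribabosunex.
Rule 3 (pre-rhotic lowering): /i/ is a high vowel immediately before /r/, so it lowers to [e]. /ajediribabosunex/ → ajederibabosunex.
Rule 4 (intervocalic spirantization): /d/ is a stop between vowels /e/ and /e/, so it spirantizes to the fricative [z]. /b/ is a stop between vowels /i/ and /a/, so it spirantizes to the fricative [v]. /b/ is a stop between vowels /a/ and /o/, so it spirantizes to the fricative [v]. /ajederibabosunex/ → ajezerivavosunex.
Rule 5 (final a-epenthesis): the form ends in the consonant /x/, so [a] is inserted word-finally. /ajezerivavosunex/ → ajezerivavosunexa.

ajezerivavosunexa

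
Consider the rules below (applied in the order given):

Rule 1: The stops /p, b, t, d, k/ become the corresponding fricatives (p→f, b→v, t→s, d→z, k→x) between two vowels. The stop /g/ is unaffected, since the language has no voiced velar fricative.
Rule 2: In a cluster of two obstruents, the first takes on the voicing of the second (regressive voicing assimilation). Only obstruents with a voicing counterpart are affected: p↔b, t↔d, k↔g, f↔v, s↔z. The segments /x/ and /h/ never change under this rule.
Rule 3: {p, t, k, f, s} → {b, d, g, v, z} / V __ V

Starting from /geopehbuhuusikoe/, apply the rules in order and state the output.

geovehbuhuuzixoe

Rule 1 (intervocalic spirantization): /p/ is a stop between vowels /o/ and /e/, so it spirantizes to the fricative [f]. /k/ is a stop between vowels /i/ and /o/, so it spirantizes to the fricative [x]. /geopehbuhuusikoe/ → geofehbuhuusixoe.
Rule 2 (regressive voicing assimilation): no segment meets the environment; /geofehbuhuusixoe/ is unchanged.
Rule 3 (intervocalic voicing): /f/ is a voiceless obstruent between vowels /o/ and /e/, so it voices to [v]. /s/ is a voiceless obstruent between vowels /u/ and /i/, so it voices to [z]. /geofehbuhuusixoe/ → geovehbuhuuzixoe.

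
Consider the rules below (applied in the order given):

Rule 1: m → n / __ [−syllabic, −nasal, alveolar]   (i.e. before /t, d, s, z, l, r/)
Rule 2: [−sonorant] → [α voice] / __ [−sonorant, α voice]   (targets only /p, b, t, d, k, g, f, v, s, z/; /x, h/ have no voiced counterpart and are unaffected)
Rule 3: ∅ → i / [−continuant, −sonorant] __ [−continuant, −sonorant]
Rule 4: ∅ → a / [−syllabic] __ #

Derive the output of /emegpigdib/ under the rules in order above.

Rule 1 (nasal place assimilation): no segment meets the environment; /emegpigdib/ is unchanged.
Rule 2 (regressive voicing assimilation): /g/ precedes the voiceless obstruent /p/, so it devoices to [k] by assimilation. /emegpigdib/ → emekpigdib.
Rule 3 (stop-cluster i-epenthesis): /k/ and /p/ form a stop–stop cluster, so [i] is inserted between them. /g/ and /d/ form a stop–stop cluster, so [i] is inserted between them. /emekpigdib/ → emekipigidib.
Rule 4 (final a-epenthesis): the form ends in the consonant /b/, so [a] is inserted word-finally. /emekipigidib/ → emekipigidiba.

emekipigidiba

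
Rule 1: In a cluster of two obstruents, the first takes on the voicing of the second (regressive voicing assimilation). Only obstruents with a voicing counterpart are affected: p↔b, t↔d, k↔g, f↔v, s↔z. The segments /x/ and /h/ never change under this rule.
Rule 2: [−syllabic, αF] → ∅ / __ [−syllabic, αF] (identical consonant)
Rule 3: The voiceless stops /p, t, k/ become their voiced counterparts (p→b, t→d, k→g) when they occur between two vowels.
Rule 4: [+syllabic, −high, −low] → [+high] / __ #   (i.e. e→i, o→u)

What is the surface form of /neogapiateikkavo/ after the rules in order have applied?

Rule 1 (regressive voicing assimilation): no segment meets the environment; /neogapiateikkavo/ is unchanged.
Rule 2 (degemination): /kk/ is a geminate; the first /k/ deletes. /neogapiateikkavo/ → neogapiateikavo.
Rule 3 (intervocalic voicing): /p/ is a voiceless stop between vowels /a/ and /i/, so it voices to [b]. /t/ is a voiceless stop between vowels /a/ and /e/, so it voices to [d]. /k/ is a voiceless stop between vowels /i/ and /a/, so it voices to [g]. /neogapiateikavo/ → neogabiadeigavo.
Rule 4 (final vowel raising): /o/ is a mid vowel in word-final position, so it raises to [u]. /neogabiadeigavo/ → neogabiadeigavu.

neogabiadeigavu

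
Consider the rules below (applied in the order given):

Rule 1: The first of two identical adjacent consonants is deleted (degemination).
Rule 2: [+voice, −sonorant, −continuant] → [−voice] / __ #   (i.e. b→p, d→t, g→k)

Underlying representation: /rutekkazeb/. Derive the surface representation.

Rule 1 (degemination): /kk/ is a geminate; the first /k/ deletes. /rutekkazeb/ → rutekazeb.
Rule 2 (final devoicing): /b/ is a voiced stop in word-final position, so it devoices to [p]. /rutekazeb/ → rutekazep.

rutekazep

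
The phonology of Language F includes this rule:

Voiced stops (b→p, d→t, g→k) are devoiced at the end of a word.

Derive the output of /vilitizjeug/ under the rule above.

vilitizjeuk

/g/ is a voiced stop in word-final position, so it devoices to [k].
Surface form: [vilitizjeuk].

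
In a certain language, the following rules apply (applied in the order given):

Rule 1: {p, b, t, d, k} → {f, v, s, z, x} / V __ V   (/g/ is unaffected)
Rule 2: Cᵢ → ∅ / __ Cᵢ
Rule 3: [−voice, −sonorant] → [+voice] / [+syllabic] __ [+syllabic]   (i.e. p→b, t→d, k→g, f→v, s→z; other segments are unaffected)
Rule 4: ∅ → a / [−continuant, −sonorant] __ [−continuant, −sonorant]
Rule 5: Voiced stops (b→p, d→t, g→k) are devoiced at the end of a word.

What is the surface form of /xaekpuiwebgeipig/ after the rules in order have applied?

Rule 1 (intervocalic spirantization): /p/ is a stop between vowels /i/ and /i/, so it spirantizes to the fricative [f]. /xaekpuiwebgeipig/ → xaekpuiwebgeifig.
Rule 2 (degemination): no segment meets the environment; /xaekpuiwebgeifig/ is unchanged.
Rule 3 (intervocalic voicing): /f/ is a voiceless obstruent between vowels /i/ and /i/, so it voices to [v]. /xaekpuiwebgeifig/ → xaekpuiwebgeivig.
Rule 4 (stop-cluster a-epenthesis): /k/ and /p/ form a stop–stop cluster, so [a] is inserted between them. /b/ and /g/ form a stop–stop cluster, so [a] is inserted between them. /xaekpuiwebgeivig/ → xaekapuiwebageivig.
Rule 5 (final devoicing): /g/ is a voiced stop in word-final position, so it devoices to [k]. /xaekapuiwebageivig/ → xaekapuiwebageivik.

xaekapuiwebageivik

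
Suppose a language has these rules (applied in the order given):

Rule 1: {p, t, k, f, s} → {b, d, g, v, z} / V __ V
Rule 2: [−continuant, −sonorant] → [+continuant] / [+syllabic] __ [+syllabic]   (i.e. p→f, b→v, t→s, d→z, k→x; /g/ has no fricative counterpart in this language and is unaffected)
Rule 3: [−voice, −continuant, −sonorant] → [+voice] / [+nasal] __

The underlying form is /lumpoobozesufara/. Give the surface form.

lumboovozezuvara

Rule 1 (intervocalic voicing): /s/ is a voiceless obstruent between vowels /e/ and /u/, so it voices to [z]. /f/ is a voiceless obstruent between vowels /u/ and /a/, so it voices to [v]. /lumpoobozesufara/ → lumpoobozezuvara.
Rule 2 (intervocalic spirantization): /b/ is a stop between vowels /o/ and /o/, so it spirantizes to the fricative [v]. /lumpoobozezuvara/ → lumpoovozezuvara.
Rule 3 (post-nasal voicing): /p/ is a voiceless stop immediately after the nasal /m/, so it voices to [b]. /lumpoovozezuvara/ → lumboovozezuvara.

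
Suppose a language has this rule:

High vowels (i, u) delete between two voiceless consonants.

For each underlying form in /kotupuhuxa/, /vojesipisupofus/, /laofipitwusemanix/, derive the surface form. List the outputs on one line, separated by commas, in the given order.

kotphxa, vojespspofs, laofptwusemanix

/kotupuhuxa/: /u/ is a high vowel flanked by voiceless consonants /t/ and /p/, so it deletes. /u/ is a high vowel flanked by voiceless consonants /p/ and /h/, so it deletes. /u/ is a high vowel flanked by voiceless consonants /h/ and /x/, so it deletes. → [kotphxa].
/vojesipisupofus/: /i/ is a high vowel flanked by voiceless consonants /s/ and /p/, so it deletes. /i/ is a high vowel flanked by voiceless consonants /p/ and /s/, so it deletes. /u/ is a high vowel flanked by voiceless consonants /s/ and /p/, so it deletes. /u/ is a high vowel flanked by voiceless consonants /f/ and /s/, so it deletes. → [vojespspofs].
/laofipitwusemanix/: /i/ is a high vowel flanked by voiceless consonants /f/ and /p/, so it deletes. /i/ is a high vowel flanked by voiceless consonants /p/ and /t/, so it deletes. → [laofptwusemanix].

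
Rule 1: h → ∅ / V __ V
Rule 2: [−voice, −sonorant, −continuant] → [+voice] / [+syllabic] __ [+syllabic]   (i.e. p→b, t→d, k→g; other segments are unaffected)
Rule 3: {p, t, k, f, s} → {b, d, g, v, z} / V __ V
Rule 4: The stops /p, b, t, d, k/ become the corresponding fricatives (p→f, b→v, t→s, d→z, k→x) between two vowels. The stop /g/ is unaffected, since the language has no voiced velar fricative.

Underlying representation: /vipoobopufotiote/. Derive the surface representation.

Rule 1 (intervocalic h-deletion): no segment meets the environment; /vipoobopufotiote/ is unchanged.
Rule 2 (intervocalic voicing): /p/ is a voiceless stop between vowels /i/ and /o/, so it voices to [b]. /p/ is a voiceless stop between vowels /o/ and /u/, so it voices to [b]. /t/ is a voiceless stop between vowels /o/ and /i/, so it voices to [d]. /t/ is a voiceless stop between vowels /o/ and /e/, so it voices to [d]. /vipoobopufotiote/ → viboobobufodiode.
Rule 3 (intervocalic voicing): /f/ is a voiceless obstruent between vowels /u/ and /o/, so it voices to [v]. /viboobobufodiode/ → viboobobuvodiode.
Rule 4 (intervocalic spirantization): /b/ is a stop between vowels /i/ and /o/, so it spirantizes to the fricative [v]. /b/ is a stop between vowels /o/ and /o/, so it spirantizes to the fricative [v]. /b/ is a stop between vowels /o/ and /u/, so it spirantizes to the fricative [v]. /d/ is a stop between vowels /o/ and /i/, so it spirantizes to the fricative [z]. /d/ is a stop between vowels /o/ and /e/, so it spirantizes to the fricative [z]. /viboobobuvodiode/ → vivoovovuvozioze.

vivoovovuvozioze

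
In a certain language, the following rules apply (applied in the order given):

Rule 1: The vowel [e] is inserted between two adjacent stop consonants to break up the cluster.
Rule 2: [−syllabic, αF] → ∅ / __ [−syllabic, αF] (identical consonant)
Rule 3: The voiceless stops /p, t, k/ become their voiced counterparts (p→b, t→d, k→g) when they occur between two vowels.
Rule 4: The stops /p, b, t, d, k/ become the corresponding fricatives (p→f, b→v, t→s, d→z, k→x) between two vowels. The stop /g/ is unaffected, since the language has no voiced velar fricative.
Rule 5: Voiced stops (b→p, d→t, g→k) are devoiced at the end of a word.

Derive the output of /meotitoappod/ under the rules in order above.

meozizoavevot

Rule 1 (stop-cluster e-epenthesis): /p/ and /p/ form a stop–stop cluster, so [e] is inserted between them. /meotitoappod/ → meotitoapepod.
Rule 2 (degemination): no segment meets the environment; /meotitoapepod/ is unchanged.
Rule 3 (intervocalic voicing): /t/ is a voiceless stop between vowels /o/ and /i/, so it voices to [d]. /t/ is a voiceless stop between vowels /i/ and /o/, so it voices to [d]. /p/ is a voiceless stop between vowels /a/ and /e/, so it voices to [b]. /p/ is a voiceless stop between vowels /e/ and /o/, so it voices to [b]. /meotitoapepod/ → meodidoabebod.
Rule 4 (intervocalic spirantization): /d/ is a stop between vowels /o/ and /i/, so it spirantizes to the fricative [z]. /d/ is a stop between vowels /i/ and /o/, so it spirantizes to the fricative [z]. /b/ is a stop between vowels /a/ and /e/, so it spirantizes to the fricative [v]. /b/ is a stop between vowels /e/ and /o/, so it spirantizes to the fricative [v]. /meodidoabebod/ → meozizoavevod.
Rule 5 (final devoicing): /d/ is a voiced stop in word-final position, so it devoices to [t]. /meozizoavevod/ → meozizoavevot.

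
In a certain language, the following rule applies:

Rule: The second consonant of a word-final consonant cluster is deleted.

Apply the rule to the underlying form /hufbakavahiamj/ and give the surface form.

/j/ is the second consonant of a word-final cluster /mj/, so it deletes.
The other instances of /h/, /f/, /b/, /k/, /v/, /m/ do not occur in the required environment and remain unchanged.
Surface form: [hufbakavahiam].

hufbakavahiam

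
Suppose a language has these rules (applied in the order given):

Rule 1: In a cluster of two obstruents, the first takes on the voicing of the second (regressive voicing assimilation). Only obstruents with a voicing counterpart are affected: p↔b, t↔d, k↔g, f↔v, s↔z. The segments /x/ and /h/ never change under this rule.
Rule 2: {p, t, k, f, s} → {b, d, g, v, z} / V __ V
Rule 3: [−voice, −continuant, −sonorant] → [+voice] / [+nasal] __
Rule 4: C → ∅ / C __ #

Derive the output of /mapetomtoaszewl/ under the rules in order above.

mabedomdoazzew

Rule 1 (regressive voicing assimilation): /s/ precedes the voiced obstruent /z/, so it voices to [z] by assimilation. /mapetomtoaszewl/ → mapetomtoazzewl.
Rule 2 (intervocalic voicing): /p/ is a voiceless obstruent between vowels /a/ and /e/, so it voices to [b]. /t/ is a voiceless obstruent between vowels /e/ and /o/, so it voices to [d]. /mapetomtoazzewl/ → mabedomtoazzewl.
Rule 3 (post-nasal voicing): /t/ is a voiceless stop immediately after the nasal /m/, so it voices to [d]. /mabedomtoazzewl/ → mabedomdoazzewl.
Rule 4 (final cluster simplification): /l/ is the second consonant of a word-final cluster /wl/, so it deletes. /mabedomdoazzewl/ → mabedomdoazzew.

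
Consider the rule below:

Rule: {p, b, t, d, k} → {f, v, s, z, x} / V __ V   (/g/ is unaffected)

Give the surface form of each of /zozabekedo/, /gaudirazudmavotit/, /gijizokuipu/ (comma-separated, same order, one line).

zozavexezo, gauzirazudmavosit, gijizoxuifu

/zozabekedo/: /b/ is a stop between vowels /a/ and /e/, so it spirantizes to the fricative [v]. /k/ is a stop between vowels /e/ and /e/, so it spirantizes to the fricative [x]. /d/ is a stop between vowels /e/ and /o/, so it spirantizes to the fricative [z]. → [zozavexezo].
/gaudirazudmavotit/: /d/ is a stop between vowels /u/ and /i/, so it spirantizes to the fricative [z]. /t/ is a stop between vowels /o/ and /i/, so it spirantizes to the fricative [s]. → [gauzirazudmavosit].
/gijizokuipu/: /k/ is a stop between vowels /o/ and /u/, so it spirantizes to the fricative [x]. /p/ is a stop between vowels /i/ and /u/, so it spirantizes to the fricative [f]. → [gijizoxuifu].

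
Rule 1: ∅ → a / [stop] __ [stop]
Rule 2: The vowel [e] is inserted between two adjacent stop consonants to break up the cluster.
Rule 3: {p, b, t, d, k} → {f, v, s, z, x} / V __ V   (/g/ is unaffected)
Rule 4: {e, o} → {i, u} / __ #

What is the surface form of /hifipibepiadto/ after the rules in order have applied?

Rule 1 (stop-cluster a-epenthesis): /d/ and /t/ form a stop–stop cluster, so [a] is inserted between them. /hifipibepiadto/ → hifipibepiadato.
Rule 2 (stop-cluster e-epenthesis): no segment meets the environment; /hifipibepiadato/ is unchanged.
Rule 3 (intervocalic spirantization): /p/ is a stop between vowels /i/ and /i/, so it spirantizes to the fricative [f]. /b/ is a stop between vowels /i/ and /e/, so it spirantizes to the fricative [v]. /p/ is a stop between vowels /e/ and /i/, so it spirantizes to the fricative [f]. /d/ is a stop between vowels /a/ and /a/, so it spirantizes to the fricative [z]. /t/ is a stop between vowels /a/ and /o/, so it spirantizes to the fricative [s]. /hifipibepiadato/ → hififivefiazaso.
Rule 4 (final vowel raising): /o/ is a mid vowel in word-final position, so it raises to [u]. /hififivefiazaso/ → hififivefiazasu.

hififivefiazasu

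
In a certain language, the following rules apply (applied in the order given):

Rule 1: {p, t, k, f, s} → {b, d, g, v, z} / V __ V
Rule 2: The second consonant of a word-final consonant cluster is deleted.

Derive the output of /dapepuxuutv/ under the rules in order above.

Rule 1 (intervocalic voicing): /p/ is a voiceless obstruent between vowels /a/ and /e/, so it voices to [b]. /p/ is a voiceless obstruent between vowels /e/ and /u/, so it voices to [b]. /dapepuxuutv/ → dabebuxuutv.
Rule 2 (final cluster simplification): /v/ is the second consonant of a word-final cluster /tv/, so it deletes. /dabebuxuutv/ → dabebuxuut.

dabebuxuut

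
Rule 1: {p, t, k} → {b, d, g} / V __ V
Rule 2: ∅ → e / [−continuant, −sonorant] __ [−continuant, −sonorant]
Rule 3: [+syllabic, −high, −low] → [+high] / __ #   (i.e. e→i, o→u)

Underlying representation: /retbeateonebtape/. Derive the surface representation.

retebeadeonebetabi

Rule 1 (intervocalic voicing): /t/ is a voiceless stop between vowels /a/ and /e/, so it voices to [d]. /p/ is a voiceless stop between vowels /a/ and /e/, so it voices to [b]. /retbeateonebtape/ → retbeadeonebtabe.
Rule 2 (stop-cluster e-epenthesis): /t/ and /b/ form a stop–stop cluster, so [e] is inserted between them. /b/ and /t/ form a stop–stop cluster, so [e] is inserted between them. /retbeadeonebtabe/ → retebeadeonebetabe.
Rule 3 (final vowel raising): /e/ is a mid vowel in word-final position, so it raises to [i]. /retebeadeonebetabe/ → retebeadeonebetabi.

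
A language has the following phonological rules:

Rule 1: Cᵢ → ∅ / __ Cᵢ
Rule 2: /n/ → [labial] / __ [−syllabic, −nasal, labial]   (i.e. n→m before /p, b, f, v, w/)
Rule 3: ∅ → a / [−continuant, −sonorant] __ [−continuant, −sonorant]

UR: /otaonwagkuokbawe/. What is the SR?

Rule 1 (degemination): no segment meets the environment; /otaonwagkuokbawe/ is unchanged.
Rule 2 (nasal place assimilation): /n/ precedes the labial consonant /w/, so it assimilates in place to [m]. /otaonwagkuokbawe/ → otaomwagkuokbawe.
Rule 3 (stop-cluster a-epenthesis): /g/ and /k/ form a stop–stop cluster, so [a] is inserted between them. /k/ and /b/ form a stop–stop cluster, so [a] is inserted between them. /otaomwagkuokbawe/ → otaomwagakuokabawe.

otaomwagakuokabawe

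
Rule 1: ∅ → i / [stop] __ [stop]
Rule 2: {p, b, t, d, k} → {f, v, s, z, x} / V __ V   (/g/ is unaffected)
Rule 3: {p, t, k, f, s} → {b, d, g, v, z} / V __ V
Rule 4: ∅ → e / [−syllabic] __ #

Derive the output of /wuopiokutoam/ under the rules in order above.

wuovioxuzoame

Rule 1 (stop-cluster i-epenthesis): no segment meets the environment; /wuopiokutoam/ is unchanged.
Rule 2 (intervocalic spirantization): /p/ is a stop between vowels /o/ and /i/, so it spirantizes to the fricative [f]. /k/ is a stop between vowels /o/ and /u/, so it spirantizes to the fricative [x]. /t/ is a stop between vowels /u/ and /o/, so it spirantizes to the fricative [s]. /wuopiokutoam/ → wuofioxusoam.
Rule 3 (intervocalic voicing): /f/ is a voiceless obstruent between vowels /o/ and /i/, so it voices to [v]. /s/ is a voiceless obstruent between vowels /u/ and /o/, so it voices to [z]. /wuofioxusoam/ → wuovioxuzoam.
Rule 4 (final e-epenthesis): the form ends in the consonant /m/, so [e] is inserted word-finally. /wuovioxuzoam/ → wuovioxuzoame.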